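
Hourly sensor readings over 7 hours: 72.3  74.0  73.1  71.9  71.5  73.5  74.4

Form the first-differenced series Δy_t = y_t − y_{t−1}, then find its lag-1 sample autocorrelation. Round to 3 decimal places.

0.115

First differences Δy: 1.7, -0.9, -1.2, -0.4, 2.0, 0.9
Mean of differences = 0.3500
Numerator Σ(Δy_t−Δȳ)(Δy_{t+1}−Δȳ) = 1.0825
Denominator Σ(Δy_t−Δȳ)² = 9.3750
r_1(Δy) = 1.0825 / 9.3750 = 0.115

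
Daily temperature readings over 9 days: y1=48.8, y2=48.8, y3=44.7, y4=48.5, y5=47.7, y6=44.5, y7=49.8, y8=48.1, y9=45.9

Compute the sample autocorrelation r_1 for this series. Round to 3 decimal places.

-0.397

Mean ȳ = (48.8 + 48.8 + 44.7 + 48.5 + 47.7 + 44.5 + 49.8 + 48.1 + 45.9)/9 = 47.4222
Numerator Σ_{t=1}^{8}(y_t−ȳ)(y_{t+1}−ȳ) = -11.6672
Denominator Σ(y_t−ȳ)² = 29.4156
r_1 = -11.6672 / 29.4156 = -0.397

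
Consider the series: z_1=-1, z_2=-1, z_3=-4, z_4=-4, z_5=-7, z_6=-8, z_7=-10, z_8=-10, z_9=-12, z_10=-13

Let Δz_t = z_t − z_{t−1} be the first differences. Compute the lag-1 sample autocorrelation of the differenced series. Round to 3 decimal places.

First differences Δz: 0, -3, 0, -3, -1, -2, 0, -2, -1
Mean of differences = -1.3333
Numerator Σ(Δz_t−Δz̄)(Δz_{t+1}−Δz̄) = -9.4444
Denominator Σ(Δz_t−Δz̄)² = 12.0000
r_1(Δz) = -9.4444 / 12.0000 = -0.787

-0.787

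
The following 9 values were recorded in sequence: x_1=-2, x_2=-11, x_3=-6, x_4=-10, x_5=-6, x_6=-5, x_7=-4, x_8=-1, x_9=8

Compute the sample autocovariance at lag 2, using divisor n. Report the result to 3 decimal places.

Mean x̄ = (-2 − 11 − 6 − 10 − 6 − 5 − 4 − 1 + 8)/9 = -4.1111
Σ_{t=1}^{7}(x_t−x̄)(x_{t+2}−x̄) = 43.7531
γ_2 = 43.7531 / 9 = 4.861

4.861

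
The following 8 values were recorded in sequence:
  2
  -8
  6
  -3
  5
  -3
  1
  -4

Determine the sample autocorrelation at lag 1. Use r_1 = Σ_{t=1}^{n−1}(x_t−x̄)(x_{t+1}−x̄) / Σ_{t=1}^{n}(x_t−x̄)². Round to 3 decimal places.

-0.742

Mean x̄ = (2 − 8 + 6 − 3 + 5 − 3 + 1 − 4)/8 = -0.5000
Deviations from mean: 2.5000, -7.5000, 6.5000, -2.5000, 5.5000, -2.5000, 1.5000, -3.5000
Σ(x_t−x̄)(x_{t+1}−x̄) = (-18.7500) + (-48.7500) + (-16.2500) + (-13.7500) + (-13.7500) + (-3.7500) + (-5.2500) = -120.2500
Denominator Σ(x_t−x̄)² = 162.0000
r_1 = -120.2500 / 162.0000 = -0.742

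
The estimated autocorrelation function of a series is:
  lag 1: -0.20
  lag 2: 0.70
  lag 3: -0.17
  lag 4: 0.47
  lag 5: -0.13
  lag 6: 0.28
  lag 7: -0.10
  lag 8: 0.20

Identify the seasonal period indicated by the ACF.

The largest autocorrelation is r_2 = 0.70, with weaker echoes at lags 4 (0.47), 6 (0.28) and 8 (0.20); the remaining lags stay at or below -0.10.
The dominant spike at lag 2 indicates a seasonal period of 2.

2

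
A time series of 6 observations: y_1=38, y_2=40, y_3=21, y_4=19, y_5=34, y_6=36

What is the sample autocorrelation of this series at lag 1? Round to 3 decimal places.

Mean ȳ = (38 + 40 + 21 + 19 + 34 + 36)/6 = 31.3333
Deviations from mean: 6.6667, 8.6667, -10.3333, -12.3333, 2.6667, 4.6667
Σ(y_t−ȳ)(y_{t+1}−ȳ) = (57.7778) + (-89.5556) + (127.4444) + (-32.8889) + (12.4444) = 75.2222
Denominator Σ(y_t−ȳ)² = 407.3333
r_1 = 75.2222 / 407.3333 = 0.185

0.185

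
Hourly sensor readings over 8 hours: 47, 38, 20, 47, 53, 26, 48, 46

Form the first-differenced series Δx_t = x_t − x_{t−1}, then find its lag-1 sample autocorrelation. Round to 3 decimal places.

First differences Δx: -9, -18, 27, 6, -27, 22, -2
Mean of differences = -0.1429
Numerator Σ(Δx_t−Δx̄)(Δx_{t+1}−Δx̄) = -960.5918
Denominator Σ(Δx_t−Δx̄)² = 2386.8571
r_1(Δx) = -960.5918 / 2386.8571 = -0.402

-0.402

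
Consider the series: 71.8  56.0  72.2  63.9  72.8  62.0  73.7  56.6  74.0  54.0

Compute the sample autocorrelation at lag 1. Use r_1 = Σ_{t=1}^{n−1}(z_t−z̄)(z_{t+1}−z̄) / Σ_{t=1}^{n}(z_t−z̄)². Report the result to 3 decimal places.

Mean z̄ = (71.8 + 56.0 + 72.2 + 63.9 + 72.8 + 62.0 + 73.7 + 56.6 + 74.0 + 54.0)/10 = 65.7000
Numerator Σ_{t=1}^{9}(z_t−z̄)(z_{t+1}−z̄) = -448.0100
Denominator Σ(z_t−z̄)² = 593.4800
r_1 = -448.0100 / 593.4800 = -0.755

-0.755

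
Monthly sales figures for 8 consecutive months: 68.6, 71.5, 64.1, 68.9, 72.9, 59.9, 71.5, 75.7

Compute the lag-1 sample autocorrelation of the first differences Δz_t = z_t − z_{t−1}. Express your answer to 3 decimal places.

-0.463

First differences Δz: 2.9, -7.4, 4.8, 4.0, -13.0, 11.6, 4.2
Mean of differences = 1.0143
Numerator Σ(Δz_t−Δz̄)(Δz_{t+1}−Δz̄) = -192.8888
Denominator Σ(Δz_t−Δz̄)² = 416.2086
r_1(Δz) = -192.8888 / 416.2086 = -0.463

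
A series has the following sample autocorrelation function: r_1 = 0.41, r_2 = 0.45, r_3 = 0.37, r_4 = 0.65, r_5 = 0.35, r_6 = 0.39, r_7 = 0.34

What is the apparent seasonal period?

The largest autocorrelation is r_4 = 0.65; the remaining lags stay at or below 0.45.
The dominant spike at lag 4 indicates a seasonal period of 4.

4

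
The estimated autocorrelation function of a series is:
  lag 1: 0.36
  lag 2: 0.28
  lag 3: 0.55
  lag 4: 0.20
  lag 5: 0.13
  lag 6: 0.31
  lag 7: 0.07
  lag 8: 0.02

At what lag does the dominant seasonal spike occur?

The largest autocorrelation is r_3 = 0.55; the remaining lags stay at or below 0.36. The elevated value at lag 1 (0.36), dropping to 0.28 at lag 2, reflects decaying short-term dependence rather than seasonality.
The dominant spike at lag 3 indicates a seasonal period of 3.

3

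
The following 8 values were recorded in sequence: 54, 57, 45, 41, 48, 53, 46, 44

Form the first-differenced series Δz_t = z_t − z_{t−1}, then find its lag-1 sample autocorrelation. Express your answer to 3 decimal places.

-0.070

First differences Δz: 3, -12, -4, 7, 5, -7, -2
Mean of differences = -1.4286
Numerator Σ(Δz_t−Δz̄)(Δz_{t+1}−Δz̄) = -19.7551
Denominator Σ(Δz_t−Δz̄)² = 281.7143
r_1(Δz) = -19.7551 / 281.7143 = -0.070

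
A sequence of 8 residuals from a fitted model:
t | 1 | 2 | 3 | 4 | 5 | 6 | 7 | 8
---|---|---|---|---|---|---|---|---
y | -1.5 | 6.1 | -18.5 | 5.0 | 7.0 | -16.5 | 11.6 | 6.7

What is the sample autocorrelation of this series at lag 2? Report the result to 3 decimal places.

Mean ȳ = (-1.5 + 6.1 − 18.5 + 5.0 + 7.0 − 16.5 + 11.6 + 6.7)/8 = -0.0125
Deviations from mean: -1.4875, 6.1125, -18.4875, 5.0125, 7.0125, -16.4875, 11.6125, 6.7125
Numerator Σ_{t=1}^{6}(y_t−ȳ)(y_{t+2}−ȳ) = -183.3878
Denominator Σ(y_t−ȳ)² = 907.4088
r_2 = -183.3878 / 907.4088 = -0.202

-0.202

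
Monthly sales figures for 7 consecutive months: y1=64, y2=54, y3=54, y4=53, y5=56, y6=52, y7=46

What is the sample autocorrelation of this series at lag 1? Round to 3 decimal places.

Mean ȳ = (64 + 54 + 54 + 53 + 56 + 52 + 46)/7 = 54.1429
Σ(y_t−ȳ)(y_{t+1}−ȳ) = (-1.4082) + (0.0204) + (0.1633) + (-2.1224) + (-3.9796) + (17.4490) = 10.1224
Denominator Σ(y_t−ȳ)² = 172.8571
r_1 = 10.1224 / 172.8571 = 0.059

0.059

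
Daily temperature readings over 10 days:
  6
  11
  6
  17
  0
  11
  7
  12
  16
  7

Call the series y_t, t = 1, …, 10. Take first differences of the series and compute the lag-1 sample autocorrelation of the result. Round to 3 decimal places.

First differences Δy: 5, -5, 11, -17, 11, -4, 5, 4, -9
Mean of differences = 0.1111
Numerator Σ(Δy_t−Δȳ)(Δy_{t+1}−Δȳ) = -534.5679
Denominator Σ(Δy_t−Δȳ)² = 718.8889
r_1(Δy) = -534.5679 / 718.8889 = -0.744

-0.744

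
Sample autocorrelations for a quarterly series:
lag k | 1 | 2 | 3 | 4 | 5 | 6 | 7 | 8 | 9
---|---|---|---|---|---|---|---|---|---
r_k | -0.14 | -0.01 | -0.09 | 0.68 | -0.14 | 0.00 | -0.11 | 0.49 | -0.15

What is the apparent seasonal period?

4

The largest autocorrelation is r_4 = 0.68, with a weaker echo at lag 8 (0.49); the remaining lags stay at or below 0.00.
The dominant spike at lag 4 indicates a seasonal period of 4.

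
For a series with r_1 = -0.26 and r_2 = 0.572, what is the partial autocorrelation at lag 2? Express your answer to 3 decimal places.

φ_{22} = (r_2 − r_1²) / (1 − r_1²)
r_1² = (-0.26)² = 0.0676
Numerator = 0.572 − 0.0676 = 0.5044; denominator = 1 − 0.0676 = 0.9324
φ_{22} = 0.5044 / 0.9324 = 0.541

0.541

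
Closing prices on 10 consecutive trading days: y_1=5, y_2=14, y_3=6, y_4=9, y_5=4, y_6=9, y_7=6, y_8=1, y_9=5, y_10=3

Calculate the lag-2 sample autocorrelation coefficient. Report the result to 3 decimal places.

Mean ȳ = (5 + 14 + 6 + 9 + 4 + 9 + 6 + 1 + 5 + 3)/10 = 6.2000
Numerator Σ_{t=1}^{8}(y_t−ȳ)(y_{t+2}−ȳ) = 33.1200
Denominator Σ(y_t−ȳ)² = 121.6000
r_2 = 33.1200 / 121.6000 = 0.272

0.272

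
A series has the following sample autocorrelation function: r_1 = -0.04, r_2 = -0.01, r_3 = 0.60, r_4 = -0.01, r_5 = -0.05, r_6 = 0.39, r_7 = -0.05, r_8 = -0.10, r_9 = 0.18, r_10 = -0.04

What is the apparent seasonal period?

The largest autocorrelation is r_3 = 0.60, with weaker echoes at lags 6 (0.39) and 9 (0.18); the remaining lags stay at or below -0.01.
The dominant spike at lag 3 indicates a seasonal period of 3.

3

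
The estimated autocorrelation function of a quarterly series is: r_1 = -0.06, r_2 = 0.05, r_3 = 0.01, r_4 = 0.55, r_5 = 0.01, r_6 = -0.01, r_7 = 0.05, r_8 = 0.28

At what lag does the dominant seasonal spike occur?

The largest autocorrelation is r_4 = 0.55, with a weaker echo at lag 8 (0.28); the remaining lags stay at or below 0.05.
The dominant spike at lag 4 indicates a seasonal period of 4.

4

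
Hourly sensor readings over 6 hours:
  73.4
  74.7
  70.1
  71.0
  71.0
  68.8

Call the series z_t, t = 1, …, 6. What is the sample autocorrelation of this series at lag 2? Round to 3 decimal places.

-0.094

Mean z̄ = (73.4 + 74.7 + 70.1 + 71.0 + 71.0 + 68.8)/6 = 71.5000
Deviations from mean: 1.9000, 3.2000, -1.4000, -0.5000, -0.5000, -2.7000
Numerator Σ_{t=1}^{4}(z_t−z̄)(z_{t+2}−z̄) = -2.2100
Denominator Σ(z_t−z̄)² = 23.6000
r_2 = -2.2100 / 23.6000 = -0.094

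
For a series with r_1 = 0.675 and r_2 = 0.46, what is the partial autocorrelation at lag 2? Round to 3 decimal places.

0.008

φ_{22} = (r_2 − r_1²) / (1 − r_1²)
r_1² = (0.675)² = 0.455625
Numerator = 0.46 − 0.4556 = 0.0044; denominator = 1 − 0.4556 = 0.5444
φ_{22} = 0.0044 / 0.5444 = 0.008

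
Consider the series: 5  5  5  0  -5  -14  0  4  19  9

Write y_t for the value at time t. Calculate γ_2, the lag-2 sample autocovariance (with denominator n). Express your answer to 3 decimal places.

-0.768

Mean ȳ = (5 + 5 + 5 + 0 − 5 − 14 + 0 + 4 + 19 + 9)/10 = 2.8000
Σ_{t=1}^{8}(y_t−ȳ)(y_{t+2}−ȳ) = -7.6800
γ_2 = -7.6800 / 10 = -0.768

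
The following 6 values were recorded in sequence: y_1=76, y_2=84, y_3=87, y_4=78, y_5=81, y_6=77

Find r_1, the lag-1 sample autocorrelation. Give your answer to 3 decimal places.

Mean ȳ = (76 + 84 + 87 + 78 + 81 + 77)/6 = 80.5000
Σ(y_t−ȳ)(y_{t+1}−ȳ) = (-15.7500) + (22.7500) + (-16.2500) + (-1.2500) + (-1.7500) = -12.2500
Denominator Σ(y_t−ȳ)² = 93.5000
r_1 = -12.2500 / 93.5000 = -0.131

-0.131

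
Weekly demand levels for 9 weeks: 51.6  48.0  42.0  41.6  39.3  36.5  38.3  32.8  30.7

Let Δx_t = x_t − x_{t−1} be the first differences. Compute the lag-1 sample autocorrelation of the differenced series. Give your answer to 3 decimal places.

First differences Δx: -3.6, -6.0, -0.4, -2.3, -2.8, 1.8, -5.5, -2.1
Mean of differences = -2.6125
Numerator Σ(Δx_t−Δx̄)(Δx_{t+1}−Δx̄) = -18.5652
Denominator Σ(Δx_t−Δx̄)² = 45.5488
r_1(Δx) = -18.5652 / 45.5488 = -0.408

-0.408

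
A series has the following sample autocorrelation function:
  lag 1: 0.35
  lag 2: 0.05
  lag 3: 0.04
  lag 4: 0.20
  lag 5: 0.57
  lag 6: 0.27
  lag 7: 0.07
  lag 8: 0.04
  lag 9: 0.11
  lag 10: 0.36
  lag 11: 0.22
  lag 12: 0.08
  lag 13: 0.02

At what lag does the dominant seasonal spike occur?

The largest autocorrelation is r_5 = 0.57, with a weaker echo at lag 10 (0.36); the remaining lags stay at or below 0.35. The elevated value at lag 1 (0.35), dropping to 0.05 at lag 2, reflects decaying short-term dependence rather than seasonality.
The dominant spike at lag 5 indicates a seasonal period of 5.

5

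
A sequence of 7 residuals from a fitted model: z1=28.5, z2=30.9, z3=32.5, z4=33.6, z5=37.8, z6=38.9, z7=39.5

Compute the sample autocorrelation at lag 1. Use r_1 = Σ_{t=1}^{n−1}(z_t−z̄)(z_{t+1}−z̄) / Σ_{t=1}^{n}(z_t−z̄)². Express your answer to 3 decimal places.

Mean z̄ = (28.5 + 30.9 + 32.5 + 33.6 + 37.8 + 38.9 + 39.5)/7 = 34.5286
Deviations from mean: -6.0286, -3.6286, -2.0286, -0.9286, 3.2714, 4.3714, 4.9714
Σ(z_t−z̄)(z_{t+1}−z̄) = (21.8751) + (7.3608) + (1.8837) + (-3.0378) + (14.3008) + (21.7322) = 64.1149
Denominator Σ(z_t−z̄)² = 109.0143
r_1 = 64.1149 / 109.0143 = 0.588

0.588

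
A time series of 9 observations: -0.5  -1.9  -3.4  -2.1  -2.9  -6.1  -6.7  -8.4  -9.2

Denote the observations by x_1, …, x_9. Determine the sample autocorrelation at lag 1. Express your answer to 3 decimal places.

0.619

Mean x̄ = (-0.5 − 1.9 − 3.4 − 2.1 − 2.9 − 6.1 − 6.7 − 8.4 − 9.2)/9 = -4.5778
Numerator Σ_{t=1}^{8}(x_t−x̄)(x_{t+1}−x̄) = 47.6040
Denominator Σ(x_t−x̄)² = 76.9356
r_1 = 47.6040 / 76.9356 = 0.619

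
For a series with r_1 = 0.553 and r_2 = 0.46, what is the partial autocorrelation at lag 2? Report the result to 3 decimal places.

φ_{22} = (r_2 − r_1²) / (1 − r_1²)
r_1² = (0.553)² = 0.305809
Numerator = 0.46 − 0.3058 = 0.1542; denominator = 1 − 0.3058 = 0.6942
φ_{22} = 0.1542 / 0.6942 = 0.222

0.222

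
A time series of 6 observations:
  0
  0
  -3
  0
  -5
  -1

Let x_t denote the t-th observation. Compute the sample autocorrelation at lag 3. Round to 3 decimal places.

Mean x̄ = (0 + 0 − 3 + 0 − 5 − 1)/6 = -1.5000
Deviations from mean: 1.5000, 1.5000, -1.5000, 1.5000, -3.5000, 0.5000
Numerator Σ_{t=1}^{3}(x_t−x̄)(x_{t+3}−x̄) = -3.7500
Denominator Σ(x_t−x̄)² = 21.5000
r_3 = -3.7500 / 21.5000 = -0.174

-0.174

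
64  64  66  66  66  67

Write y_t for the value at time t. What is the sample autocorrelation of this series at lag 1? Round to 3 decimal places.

Mean ȳ = (64 + 64 + 66 + 66 + 66 + 67)/6 = 65.5000
Σ(y_t−ȳ)(y_{t+1}−ȳ) = (2.2500) + (-0.7500) + (0.2500) + (0.2500) + (0.7500) = 2.7500
Denominator Σ(y_t−ȳ)² = 7.5000
r_1 = 2.7500 / 7.5000 = 0.367

0.367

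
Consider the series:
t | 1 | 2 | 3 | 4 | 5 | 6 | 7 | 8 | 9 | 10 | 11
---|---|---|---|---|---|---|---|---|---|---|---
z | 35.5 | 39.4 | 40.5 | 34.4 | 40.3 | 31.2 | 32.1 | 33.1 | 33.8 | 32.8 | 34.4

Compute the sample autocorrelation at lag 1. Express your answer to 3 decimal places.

0.198

Mean z̄ = (35.5 + 39.4 + 40.5 + 34.4 + 40.3 + 31.2 + 32.1 + 33.1 + 33.8 + 32.8 + 34.4)/11 = 35.2273
Numerator Σ_{t=1}^{10}(z_t−z̄)(z_{t+1}−z̄) = 21.9074
Denominator Σ(z_t−z̄)² = 110.8418
r_1 = 21.9074 / 110.8418 = 0.198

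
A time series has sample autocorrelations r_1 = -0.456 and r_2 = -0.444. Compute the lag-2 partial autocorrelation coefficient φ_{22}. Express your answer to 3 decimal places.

-0.823

φ_{22} = (r_2 − r_1²) / (1 − r_1²)
r_1² = (-0.456)² = 0.207936
Numerator = -0.444 − 0.2079 = -0.6519; denominator = 1 − 0.2079 = 0.7921
φ_{22} = -0.6519 / 0.7921 = -0.823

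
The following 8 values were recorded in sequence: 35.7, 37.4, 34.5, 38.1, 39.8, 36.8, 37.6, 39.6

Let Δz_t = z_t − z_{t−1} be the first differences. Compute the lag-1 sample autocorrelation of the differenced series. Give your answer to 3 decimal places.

-0.403

First differences Δz: 1.7, -2.9, 3.6, 1.7, -3.0, 0.8, 2.0
Mean of differences = 0.5571
Numerator Σ(Δz_t−Δz̄)(Δz_{t+1}−Δz̄) = -15.5718
Denominator Σ(Δz_t−Δz̄)² = 38.6171
r_1(Δz) = -15.5718 / 38.6171 = -0.403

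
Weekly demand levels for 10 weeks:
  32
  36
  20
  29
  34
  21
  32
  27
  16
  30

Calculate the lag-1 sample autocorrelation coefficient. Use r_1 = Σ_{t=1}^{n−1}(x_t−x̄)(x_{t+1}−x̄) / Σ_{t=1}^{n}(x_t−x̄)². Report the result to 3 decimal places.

-0.312

Mean x̄ = (32 + 36 + 20 + 29 + 34 + 21 + 32 + 27 + 16 + 30)/10 = 27.7000
Numerator Σ_{t=1}^{9}(x_t−x̄)(x_{t+1}−x̄) = -122.7900
Denominator Σ(x_t−x̄)² = 394.1000
r_1 = -122.7900 / 394.1000 = -0.312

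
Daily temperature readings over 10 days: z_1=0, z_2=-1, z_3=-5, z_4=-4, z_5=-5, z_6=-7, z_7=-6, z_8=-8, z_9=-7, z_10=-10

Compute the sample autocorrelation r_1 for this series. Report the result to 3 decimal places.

0.476

Mean z̄ = (0 − 1 − 5 − 4 − 5 − 7 − 6 − 8 − 7 − 10)/10 = -5.3000
Numerator Σ_{t=1}^{9}(z_t−z̄)(z_{t+1}−z̄) = 40.0100
Denominator Σ(z_t−z̄)² = 84.1000
r_1 = 40.0100 / 84.1000 = 0.476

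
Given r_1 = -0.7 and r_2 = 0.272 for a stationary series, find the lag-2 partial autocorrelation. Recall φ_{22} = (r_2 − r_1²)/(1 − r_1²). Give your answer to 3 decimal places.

φ_{22} = (r_2 − r_1²) / (1 − r_1²)
r_1² = (-0.7)² = 0.49
Numerator = 0.272 − 0.4900 = -0.2180; denominator = 1 − 0.4900 = 0.5100
φ_{22} = -0.2180 / 0.5100 = -0.427

-0.427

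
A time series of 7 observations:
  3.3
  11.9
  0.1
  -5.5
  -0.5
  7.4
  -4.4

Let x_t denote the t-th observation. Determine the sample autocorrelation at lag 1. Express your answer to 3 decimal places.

Mean x̄ = (3.3 + 11.9 + 0.1 − 5.5 − 0.5 + 7.4 − 4.4)/7 = 1.7571
Deviations from mean: 1.5429, 10.1429, -1.6571, -7.2571, -2.2571, 5.6429, -6.1571
Σ(x_t−x̄)(x_{t+1}−x̄) = (15.6490) + (-16.8082) + (12.0261) + (16.3804) + (-12.7367) + (-34.7439) = -20.2333
Denominator Σ(x_t−x̄)² = 235.5171
r_1 = -20.2333 / 235.5171 = -0.086

-0.086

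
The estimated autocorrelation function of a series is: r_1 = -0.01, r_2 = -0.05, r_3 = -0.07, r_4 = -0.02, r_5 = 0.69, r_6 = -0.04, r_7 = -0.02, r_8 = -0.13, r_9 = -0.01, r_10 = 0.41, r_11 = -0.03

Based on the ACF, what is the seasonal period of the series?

5

The largest autocorrelation is r_5 = 0.69, with a weaker echo at lag 10 (0.41); the remaining lags stay at or below -0.01.
The dominant spike at lag 5 indicates a seasonal period of 5.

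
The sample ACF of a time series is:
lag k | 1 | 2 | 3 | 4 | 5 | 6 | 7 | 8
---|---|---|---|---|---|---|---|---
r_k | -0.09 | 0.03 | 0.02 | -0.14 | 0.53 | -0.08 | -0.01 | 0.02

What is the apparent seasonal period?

5

The largest autocorrelation is r_5 = 0.53; the remaining lags stay at or below 0.03.
The dominant spike at lag 5 indicates a seasonal period of 5.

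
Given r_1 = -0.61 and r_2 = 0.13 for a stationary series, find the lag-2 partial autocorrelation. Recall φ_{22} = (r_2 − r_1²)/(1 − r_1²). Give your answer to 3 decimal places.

φ_{22} = (r_2 − r_1²) / (1 − r_1²)
r_1² = (-0.61)² = 0.3721
Numerator = 0.13 − 0.3721 = -0.2421; denominator = 1 − 0.3721 = 0.6279
φ_{22} = -0.2421 / 0.6279 = -0.386

-0.386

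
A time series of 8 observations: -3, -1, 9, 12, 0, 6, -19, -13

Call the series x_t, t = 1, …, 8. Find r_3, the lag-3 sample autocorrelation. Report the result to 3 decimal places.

-0.253

Mean x̄ = (-3 − 1 + 9 + 12 + 0 + 6 − 19 − 13)/8 = -1.1250
Deviations from mean: -1.8750, 0.1250, 10.1250, 13.1250, 1.1250, 7.1250, -17.8750, -11.8750
Σ(x_t−x̄)(x_{t+3}−x̄) = (-24.6094) + (0.1406) + (72.1406) + (-234.6094) + (-13.3594) = -200.2969
Denominator Σ(x_t−x̄)² = 790.8750
r_3 = -200.2969 / 790.8750 = -0.253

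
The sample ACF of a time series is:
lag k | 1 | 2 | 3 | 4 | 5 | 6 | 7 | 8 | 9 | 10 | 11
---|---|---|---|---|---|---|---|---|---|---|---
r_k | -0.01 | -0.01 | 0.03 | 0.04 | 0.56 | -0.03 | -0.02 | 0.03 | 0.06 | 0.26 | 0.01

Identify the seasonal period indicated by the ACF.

5

The largest autocorrelation is r_5 = 0.56, with a weaker echo at lag 10 (0.26); the remaining lags stay at or below 0.06.
The dominant spike at lag 5 indicates a seasonal period of 5.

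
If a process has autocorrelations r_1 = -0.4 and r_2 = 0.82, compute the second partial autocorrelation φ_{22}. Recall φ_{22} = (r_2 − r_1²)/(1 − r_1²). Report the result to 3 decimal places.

φ_{22} = (r_2 − r_1²) / (1 − r_1²)
r_1² = (-0.4)² = 0.16
Numerator = 0.82 − 0.1600 = 0.6600; denominator = 1 − 0.1600 = 0.8400
φ_{22} = 0.6600 / 0.8400 = 0.786

0.786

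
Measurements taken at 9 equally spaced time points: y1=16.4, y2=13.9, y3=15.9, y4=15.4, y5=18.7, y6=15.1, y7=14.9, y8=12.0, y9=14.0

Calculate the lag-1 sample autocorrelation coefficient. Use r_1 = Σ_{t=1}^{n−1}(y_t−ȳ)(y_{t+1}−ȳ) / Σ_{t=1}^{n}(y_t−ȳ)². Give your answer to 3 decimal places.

Mean ȳ = (16.4 + 13.9 + 15.9 + 15.4 + 18.7 + 15.1 + 14.9 + 12.0 + 14.0)/9 = 15.1444
Numerator Σ_{t=1}^{8}(y_t−ȳ)(y_{t+1}−ȳ) = 2.8191
Denominator Σ(y_t−ȳ)² = 27.6622
r_1 = 2.8191 / 27.6622 = 0.102

0.102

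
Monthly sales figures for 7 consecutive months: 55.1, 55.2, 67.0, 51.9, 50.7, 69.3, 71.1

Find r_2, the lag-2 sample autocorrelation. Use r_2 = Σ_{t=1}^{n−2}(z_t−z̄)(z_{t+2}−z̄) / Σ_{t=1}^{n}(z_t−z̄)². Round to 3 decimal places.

-0.521

Mean z̄ = (55.1 + 55.2 + 67.0 + 51.9 + 50.7 + 69.3 + 71.1)/7 = 60.0429
Deviations from mean: -4.9429, -4.8429, 6.9571, -8.1429, -9.3429, 9.2571, 11.0571
Numerator Σ_{t=1}^{5}(z_t−z̄)(z_{t+2}−z̄) = -238.6380
Denominator Σ(z_t−z̄)² = 457.8371
r_2 = -238.6380 / 457.8371 = -0.521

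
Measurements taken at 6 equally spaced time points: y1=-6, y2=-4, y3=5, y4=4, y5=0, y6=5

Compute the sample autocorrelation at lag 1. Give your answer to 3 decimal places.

Mean ȳ = (-6 − 4 + 5 + 4 + 0 + 5)/6 = 0.6667
Deviations from mean: -6.6667, -4.6667, 4.3333, 3.3333, -0.6667, 4.3333
Σ(y_t−ȳ)(y_{t+1}−ȳ) = (31.1111) + (-20.2222) + (14.4444) + (-2.2222) + (-2.8889) = 20.2222
Denominator Σ(y_t−ȳ)² = 115.3333
r_1 = 20.2222 / 115.3333 = 0.175

0.175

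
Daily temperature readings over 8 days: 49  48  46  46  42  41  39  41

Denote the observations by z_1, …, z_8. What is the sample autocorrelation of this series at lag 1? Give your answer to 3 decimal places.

0.667

Mean z̄ = (49 + 48 + 46 + 46 + 42 + 41 + 39 + 41)/8 = 44.0000
Σ(z_t−z̄)(z_{t+1}−z̄) = (20.0000) + (8.0000) + (4.0000) + (-4.0000) + (6.0000) + (15.0000) + (15.0000) = 64.0000
Denominator Σ(z_t−z̄)² = 96.0000
r_1 = 64.0000 / 96.0000 = 0.667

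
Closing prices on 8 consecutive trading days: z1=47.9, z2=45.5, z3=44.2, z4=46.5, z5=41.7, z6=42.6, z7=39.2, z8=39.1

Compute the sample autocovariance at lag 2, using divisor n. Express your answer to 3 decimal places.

Mean z̄ = (47.9 + 45.5 + 44.2 + 46.5 + 41.7 + 42.6 + 39.2 + 39.1)/8 = 43.3375
Deviations: 4.5625, 2.1625, 0.8625, 3.1625, -1.6375, -0.7375, -4.1375, -4.2375
Σ_{t=1}^{6}(z_t−z̄)(z_{t+2}−z̄) = 16.9297
γ_2 = 16.9297 / 8 = 2.116

2.116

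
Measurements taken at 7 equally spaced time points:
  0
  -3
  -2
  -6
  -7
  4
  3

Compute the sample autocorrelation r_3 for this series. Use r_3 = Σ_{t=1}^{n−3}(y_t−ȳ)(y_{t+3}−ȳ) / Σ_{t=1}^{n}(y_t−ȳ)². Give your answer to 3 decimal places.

-0.207

Mean ȳ = (0 − 3 − 2 − 6 − 7 + 4 + 3)/7 = -1.5714
Σ(y_t−ȳ)(y_{t+3}−ȳ) = (-6.9592) + (7.7551) + (-2.3878) + (-20.2449) = -21.8367
Denominator Σ(y_t−ȳ)² = 105.7143
r_3 = -21.8367 / 105.7143 = -0.207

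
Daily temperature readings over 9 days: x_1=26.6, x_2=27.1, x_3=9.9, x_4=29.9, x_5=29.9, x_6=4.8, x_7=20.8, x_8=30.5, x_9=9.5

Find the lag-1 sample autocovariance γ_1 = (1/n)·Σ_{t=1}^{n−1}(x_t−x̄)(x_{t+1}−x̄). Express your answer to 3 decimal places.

-33.913

Mean x̄ = (26.6 + 27.1 + 9.9 + 29.9 + 29.9 + 4.8 + 20.8 + 30.5 + 9.5)/9 = 21.0000
Σ_{t=1}^{8}(x_t−x̄)(x_{t+1}−x̄) = -305.2200
γ_1 = -305.2200 / 9 = -33.913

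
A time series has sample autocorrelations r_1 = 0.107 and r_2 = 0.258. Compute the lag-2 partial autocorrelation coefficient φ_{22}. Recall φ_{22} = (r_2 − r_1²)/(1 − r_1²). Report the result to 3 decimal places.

0.249

φ_{22} = (r_2 − r_1²) / (1 − r_1²)
r_1² = (0.107)² = 0.011449
Numerator = 0.258 − 0.0114 = 0.2466; denominator = 1 − 0.0114 = 0.9886
φ_{22} = 0.2466 / 0.9886 = 0.249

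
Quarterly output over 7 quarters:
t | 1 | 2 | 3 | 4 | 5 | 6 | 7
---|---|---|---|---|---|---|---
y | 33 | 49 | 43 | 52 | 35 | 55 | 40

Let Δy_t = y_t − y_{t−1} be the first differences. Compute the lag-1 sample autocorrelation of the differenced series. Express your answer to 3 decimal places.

First differences Δy: 16, -6, 9, -17, 20, -15
Mean of differences = 1.1667
Numerator Σ(Δy_t−Δȳ)(Δy_{t+1}−Δȳ) = -951.3611
Denominator Σ(Δy_t−Δȳ)² = 1278.8333
r_1(Δy) = -951.3611 / 1278.8333 = -0.744

-0.744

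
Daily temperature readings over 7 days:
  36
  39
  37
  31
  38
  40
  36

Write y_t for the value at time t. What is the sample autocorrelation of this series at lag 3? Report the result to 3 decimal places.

0.234

Mean ȳ = (36 + 39 + 37 + 31 + 38 + 40 + 36)/7 = 36.7143
Σ(y_t−ȳ)(y_{t+3}−ȳ) = (4.0816) + (2.9388) + (0.9388) + (4.0816) = 12.0408
Denominator Σ(y_t−ȳ)² = 51.4286
r_3 = 12.0408 / 51.4286 = 0.234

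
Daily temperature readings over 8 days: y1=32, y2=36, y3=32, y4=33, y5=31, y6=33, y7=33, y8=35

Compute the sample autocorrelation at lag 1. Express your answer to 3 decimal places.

-0.319

Mean ȳ = (32 + 36 + 32 + 33 + 31 + 33 + 33 + 35)/8 = 33.1250
Σ(y_t−ȳ)(y_{t+1}−ȳ) = (-3.2344) + (-3.2344) + (0.1406) + (0.2656) + (0.2656) + (0.0156) + (-0.2344) = -6.0156
Denominator Σ(y_t−ȳ)² = 18.8750
r_1 = -6.0156 / 18.8750 = -0.319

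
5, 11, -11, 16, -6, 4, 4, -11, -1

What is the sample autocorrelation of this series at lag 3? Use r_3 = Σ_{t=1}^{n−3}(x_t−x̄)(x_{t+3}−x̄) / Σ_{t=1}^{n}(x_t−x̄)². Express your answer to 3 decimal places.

Mean x̄ = (5 + 11 − 11 + 16 − 6 + 4 + 4 − 11 − 1)/9 = 1.2222
Σ(x_t−x̄)(x_{t+3}−x̄) = (55.8272) + (-70.6173) + (-33.9506) + (41.0494) + (88.2716) + (-6.1728) = 74.4074
Denominator Σ(x_t−x̄)² = 699.5556
r_3 = 74.4074 / 699.5556 = 0.106

0.106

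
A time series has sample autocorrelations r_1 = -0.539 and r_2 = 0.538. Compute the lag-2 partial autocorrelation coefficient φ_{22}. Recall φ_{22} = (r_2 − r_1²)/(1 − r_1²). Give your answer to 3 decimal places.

0.349

φ_{22} = (r_2 − r_1²) / (1 − r_1²)
r_1² = (-0.539)² = 0.290521
Numerator = 0.538 − 0.2905 = 0.2475; denominator = 1 − 0.2905 = 0.7095
φ_{22} = 0.2475 / 0.7095 = 0.349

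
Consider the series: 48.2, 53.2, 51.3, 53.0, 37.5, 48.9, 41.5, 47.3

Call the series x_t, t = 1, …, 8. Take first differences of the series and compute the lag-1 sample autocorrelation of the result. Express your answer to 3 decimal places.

First differences Δx: 5.0, -1.9, 1.7, -15.5, 11.4, -7.4, 5.8
Mean of differences = -0.1286
Numerator Σ(Δx_t−Δx̄)(Δx_{t+1}−Δx̄) = -344.5808
Denominator Σ(Δx_t−Δx̄)² = 489.9943
r_1(Δx) = -344.5808 / 489.9943 = -0.703

-0.703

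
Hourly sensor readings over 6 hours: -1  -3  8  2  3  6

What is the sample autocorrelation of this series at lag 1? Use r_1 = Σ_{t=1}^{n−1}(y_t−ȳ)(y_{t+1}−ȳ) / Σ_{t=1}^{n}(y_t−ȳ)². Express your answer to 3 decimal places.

-0.143

Mean ȳ = (-1 − 3 + 8 + 2 + 3 + 6)/6 = 2.5000
Deviations from mean: -3.5000, -5.5000, 5.5000, -0.5000, 0.5000, 3.5000
Σ(y_t−ȳ)(y_{t+1}−ȳ) = (19.2500) + (-30.2500) + (-2.7500) + (-0.2500) + (1.7500) = -12.2500
Denominator Σ(y_t−ȳ)² = 85.5000
r_1 = -12.2500 / 85.5000 = -0.143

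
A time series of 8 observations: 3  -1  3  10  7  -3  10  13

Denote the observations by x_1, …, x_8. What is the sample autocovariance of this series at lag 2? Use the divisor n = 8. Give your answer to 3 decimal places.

Mean x̄ = (3 − 1 + 3 + 10 + 7 − 3 + 10 + 13)/8 = 5.2500
Deviations: -2.2500, -6.2500, -2.2500, 4.7500, 1.7500, -8.2500, 4.7500, 7.7500
Σ_{t=1}^{6}(x_t−x̄)(x_{t+2}−x̄) = -123.3750
γ_2 = -123.3750 / 8 = -15.422

-15.422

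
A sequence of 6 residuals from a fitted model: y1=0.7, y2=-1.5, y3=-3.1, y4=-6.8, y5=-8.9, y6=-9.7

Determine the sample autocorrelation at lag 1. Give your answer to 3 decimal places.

0.547

Mean ȳ = (0.7 − 1.5 − 3.1 − 6.8 − 8.9 − 9.7)/6 = -4.8833
Deviations from mean: 5.5833, 3.3833, 1.7833, -1.9167, -4.0167, -4.8167
Σ(y_t−ȳ)(y_{t+1}−ȳ) = (18.8903) + (6.0336) + (-3.4181) + (7.6986) + (19.3469) = 48.5514
Denominator Σ(y_t−ȳ)² = 88.8083
r_1 = 48.5514 / 88.8083 = 0.547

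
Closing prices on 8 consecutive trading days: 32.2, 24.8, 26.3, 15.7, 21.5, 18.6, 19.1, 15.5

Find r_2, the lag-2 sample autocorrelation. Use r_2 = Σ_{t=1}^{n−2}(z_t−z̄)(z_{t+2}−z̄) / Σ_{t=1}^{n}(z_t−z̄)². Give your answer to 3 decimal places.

0.290

Mean z̄ = (32.2 + 24.8 + 26.3 + 15.7 + 21.5 + 18.6 + 19.1 + 15.5)/8 = 21.7125
Deviations from mean: 10.4875, 3.0875, 4.5875, -6.0125, -0.2125, -3.1125, -2.6125, -6.2125
Numerator Σ_{t=1}^{6}(z_t−z̄)(z_{t+2}−z̄) = 67.1784
Denominator Σ(z_t−z̄)² = 231.8688
r_2 = 67.1784 / 231.8688 = 0.290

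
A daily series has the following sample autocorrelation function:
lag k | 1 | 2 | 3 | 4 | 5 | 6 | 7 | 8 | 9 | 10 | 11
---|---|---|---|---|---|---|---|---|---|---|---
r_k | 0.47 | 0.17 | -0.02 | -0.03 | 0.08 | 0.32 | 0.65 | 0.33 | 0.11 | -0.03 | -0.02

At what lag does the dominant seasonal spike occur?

7

The largest autocorrelation is r_7 = 0.65; the remaining lags stay at or below 0.47. The elevated value at lag 1 (0.47), dropping to 0.17 at lag 2, reflects decaying short-term dependence rather than seasonality.
The dominant spike at lag 7 indicates a seasonal period of 7.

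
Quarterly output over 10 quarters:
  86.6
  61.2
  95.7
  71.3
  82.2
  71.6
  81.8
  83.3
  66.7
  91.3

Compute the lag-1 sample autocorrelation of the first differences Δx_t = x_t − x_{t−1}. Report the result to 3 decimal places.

First differences Δx: -25.4, 34.5, -24.4, 10.9, -10.6, 10.2, 1.5, -16.6, 24.6
Mean of differences = 0.5222
Numerator Σ(Δx_t−Δx̄)(Δx_{t+1}−Δx̄) = -2628.8249
Denominator Σ(Δx_t−Δx̄)² = 3646.4956
r_1(Δx) = -2628.8249 / 3646.4956 = -0.721

-0.721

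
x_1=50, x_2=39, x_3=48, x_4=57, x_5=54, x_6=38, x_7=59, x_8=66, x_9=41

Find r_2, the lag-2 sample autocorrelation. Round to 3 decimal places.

-0.542

Mean x̄ = (50 + 39 + 48 + 57 + 54 + 38 + 59 + 66 + 41)/9 = 50.2222
Numerator Σ_{t=1}^{7}(x_t−x̄)(x_{t+2}−x̄) = -407.4321
Denominator Σ(x_t−x̄)² = 751.5556
r_2 = -407.4321 / 751.5556 = -0.542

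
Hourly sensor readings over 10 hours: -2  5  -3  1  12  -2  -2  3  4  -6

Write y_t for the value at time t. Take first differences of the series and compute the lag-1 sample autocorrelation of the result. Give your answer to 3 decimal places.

First differences Δy: 7, -8, 4, 11, -14, 0, 5, 1, -10
Mean of differences = -0.4444
Numerator Σ(Δy_t−Δȳ)(Δy_{t+1}−Δȳ) = -203.6420
Denominator Σ(Δy_t−Δȳ)² = 570.2222
r_1(Δy) = -203.6420 / 570.2222 = -0.357

-0.357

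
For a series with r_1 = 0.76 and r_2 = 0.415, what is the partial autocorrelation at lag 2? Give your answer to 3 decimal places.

φ_{22} = (r_2 − r_1²) / (1 − r_1²)
r_1² = (0.76)² = 0.5776
Numerator = 0.415 − 0.5776 = -0.1626; denominator = 1 − 0.5776 = 0.4224
φ_{22} = -0.1626 / 0.4224 = -0.385

-0.385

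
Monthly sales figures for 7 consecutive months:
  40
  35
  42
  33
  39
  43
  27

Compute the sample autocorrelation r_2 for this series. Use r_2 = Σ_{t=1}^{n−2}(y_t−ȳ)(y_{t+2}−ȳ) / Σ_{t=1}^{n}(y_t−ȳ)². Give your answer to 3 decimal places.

-0.057

Mean ȳ = (40 + 35 + 42 + 33 + 39 + 43 + 27)/7 = 37.0000
Deviations from mean: 3.0000, -2.0000, 5.0000, -4.0000, 2.0000, 6.0000, -10.0000
Σ(y_t−ȳ)(y_{t+2}−ȳ) = (15.0000) + (8.0000) + (10.0000) + (-24.0000) + (-20.0000) = -11.0000
Denominator Σ(y_t−ȳ)² = 194.0000
r_2 = -11.0000 / 194.0000 = -0.057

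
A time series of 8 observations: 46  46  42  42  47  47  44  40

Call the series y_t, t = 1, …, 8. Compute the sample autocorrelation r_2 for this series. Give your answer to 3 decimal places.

-0.659

Mean ȳ = (46 + 46 + 42 + 42 + 47 + 47 + 44 + 40)/8 = 44.2500
Σ(y_t−ȳ)(y_{t+2}−ȳ) = (-3.9375) + (-3.9375) + (-6.1875) + (-6.1875) + (-0.6875) + (-11.6875) = -32.6250
Denominator Σ(y_t−ȳ)² = 49.5000
r_2 = -32.6250 / 49.5000 = -0.659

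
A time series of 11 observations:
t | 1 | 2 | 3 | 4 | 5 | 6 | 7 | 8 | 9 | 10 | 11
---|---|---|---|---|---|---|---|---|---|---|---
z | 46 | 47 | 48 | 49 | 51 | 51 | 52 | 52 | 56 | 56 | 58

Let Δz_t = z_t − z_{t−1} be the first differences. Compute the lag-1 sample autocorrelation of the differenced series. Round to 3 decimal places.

-0.606

First differences Δz: 1, 1, 1, 2, 0, 1, 0, 4, 0, 2
Mean of differences = 1.2000
Numerator Σ(Δz_t−Δz̄)(Δz_{t+1}−Δz̄) = -8.2400
Denominator Σ(Δz_t−Δz̄)² = 13.6000
r_1(Δz) = -8.2400 / 13.6000 = -0.606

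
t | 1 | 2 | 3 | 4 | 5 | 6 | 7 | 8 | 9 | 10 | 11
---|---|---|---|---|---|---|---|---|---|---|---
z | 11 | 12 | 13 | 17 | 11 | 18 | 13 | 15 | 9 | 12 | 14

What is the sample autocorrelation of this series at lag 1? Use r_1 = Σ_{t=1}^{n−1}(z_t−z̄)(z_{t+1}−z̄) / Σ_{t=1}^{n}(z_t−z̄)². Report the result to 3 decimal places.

Mean z̄ = (11 + 12 + 13 + 17 + 11 + 18 + 13 + 15 + 9 + 12 + 14)/11 = 13.1818
Numerator Σ_{t=1}^{10}(z_t−z̄)(z_{t+1}−z̄) = -21.5785
Denominator Σ(z_t−z̄)² = 71.6364
r_1 = -21.5785 / 71.6364 = -0.301

-0.301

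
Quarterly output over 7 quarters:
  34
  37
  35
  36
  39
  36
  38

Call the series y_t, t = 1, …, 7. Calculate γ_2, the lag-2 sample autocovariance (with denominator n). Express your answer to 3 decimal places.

0.539

Mean ȳ = (34 + 37 + 35 + 36 + 39 + 36 + 38)/7 = 36.4286
Deviations: -2.4286, 0.5714, -1.4286, -0.4286, 2.5714, -0.4286, 1.5714
Σ_{t=1}^{5}(y_t−ȳ)(y_{t+2}−ȳ) = 3.7755
γ_2 = 3.7755 / 7 = 0.539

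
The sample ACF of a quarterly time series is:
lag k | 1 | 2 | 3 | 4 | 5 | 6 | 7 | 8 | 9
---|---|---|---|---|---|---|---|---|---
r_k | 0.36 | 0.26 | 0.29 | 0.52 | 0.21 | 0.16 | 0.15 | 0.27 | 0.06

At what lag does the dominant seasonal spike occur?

The largest autocorrelation is r_4 = 0.52; the remaining lags stay at or below 0.36. The elevated value at lag 1 (0.36), dropping to 0.26 at lag 2, reflects decaying short-term dependence rather than seasonality.
The dominant spike at lag 4 indicates a seasonal period of 4.

4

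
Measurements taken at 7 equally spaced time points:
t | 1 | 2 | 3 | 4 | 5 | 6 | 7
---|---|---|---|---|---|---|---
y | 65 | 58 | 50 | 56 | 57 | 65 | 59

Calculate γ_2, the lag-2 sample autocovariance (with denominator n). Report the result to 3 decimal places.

-8.195

Mean ȳ = (65 + 58 + 50 + 56 + 57 + 65 + 59)/7 = 58.5714
Σ_{t=1}^{5}(y_t−ȳ)(y_{t+2}−ȳ) = -57.3673
γ_2 = -57.3673 / 7 = -8.195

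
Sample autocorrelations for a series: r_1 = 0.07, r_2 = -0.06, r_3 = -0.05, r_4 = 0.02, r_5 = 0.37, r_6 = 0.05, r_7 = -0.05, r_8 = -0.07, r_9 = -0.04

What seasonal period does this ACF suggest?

5

The largest autocorrelation is r_5 = 0.37; the remaining lags stay at or below 0.07.
The dominant spike at lag 5 indicates a seasonal period of 5.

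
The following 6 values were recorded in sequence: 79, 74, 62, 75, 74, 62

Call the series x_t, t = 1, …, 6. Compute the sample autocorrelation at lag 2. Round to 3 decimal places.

Mean x̄ = (79 + 74 + 62 + 75 + 74 + 62)/6 = 71.0000
Deviations from mean: 8.0000, 3.0000, -9.0000, 4.0000, 3.0000, -9.0000
Σ(x_t−x̄)(x_{t+2}−x̄) = (-72.0000) + (12.0000) + (-27.0000) + (-36.0000) = -123.0000
Denominator Σ(x_t−x̄)² = 260.0000
r_2 = -123.0000 / 260.0000 = -0.473

-0.473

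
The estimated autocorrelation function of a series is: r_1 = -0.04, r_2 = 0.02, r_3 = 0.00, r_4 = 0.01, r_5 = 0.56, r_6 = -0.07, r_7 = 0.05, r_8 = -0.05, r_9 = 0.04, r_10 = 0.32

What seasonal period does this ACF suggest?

5

The largest autocorrelation is r_5 = 0.56, with a weaker echo at lag 10 (0.32); the remaining lags stay at or below 0.05.
The dominant spike at lag 5 indicates a seasonal period of 5.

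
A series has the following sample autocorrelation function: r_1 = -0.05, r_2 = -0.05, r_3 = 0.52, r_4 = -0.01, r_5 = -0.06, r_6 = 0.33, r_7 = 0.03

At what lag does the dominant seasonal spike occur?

3

The largest autocorrelation is r_3 = 0.52, with a weaker echo at lag 6 (0.33); the remaining lags stay at or below 0.03.
The dominant spike at lag 3 indicates a seasonal period of 3.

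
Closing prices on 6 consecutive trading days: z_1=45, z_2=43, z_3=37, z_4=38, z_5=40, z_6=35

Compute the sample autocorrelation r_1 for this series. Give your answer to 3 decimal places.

0.157

Mean z̄ = (45 + 43 + 37 + 38 + 40 + 35)/6 = 39.6667
Deviations from mean: 5.3333, 3.3333, -2.6667, -1.6667, 0.3333, -4.6667
Σ(z_t−z̄)(z_{t+1}−z̄) = (17.7778) + (-8.8889) + (4.4444) + (-0.5556) + (-1.5556) = 11.2222
Denominator Σ(z_t−z̄)² = 71.3333
r_1 = 11.2222 / 71.3333 = 0.157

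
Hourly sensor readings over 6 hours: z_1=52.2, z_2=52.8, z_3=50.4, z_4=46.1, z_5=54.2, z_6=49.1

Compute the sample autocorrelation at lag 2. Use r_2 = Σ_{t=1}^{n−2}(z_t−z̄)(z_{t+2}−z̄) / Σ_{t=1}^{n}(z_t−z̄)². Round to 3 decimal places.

Mean z̄ = (52.2 + 52.8 + 50.4 + 46.1 + 54.2 + 49.1)/6 = 50.8000
Deviations from mean: 1.4000, 2.0000, -0.4000, -4.7000, 3.4000, -1.7000
Σ(z_t−z̄)(z_{t+2}−z̄) = (-0.5600) + (-9.4000) + (-1.3600) + (7.9900) = -3.3300
Denominator Σ(z_t−z̄)² = 42.6600
r_2 = -3.3300 / 42.6600 = -0.078

-0.078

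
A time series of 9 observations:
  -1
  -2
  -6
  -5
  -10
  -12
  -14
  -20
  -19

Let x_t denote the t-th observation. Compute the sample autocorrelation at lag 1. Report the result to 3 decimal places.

Mean x̄ = (-1 − 2 − 6 − 5 − 10 − 12 − 14 − 20 − 19)/9 = -9.8889
Numerator Σ_{t=1}^{8}(x_t−x̄)(x_{t+1}−x̄) = 261.8765
Denominator Σ(x_t−x̄)² = 386.8889
r_1 = 261.8765 / 386.8889 = 0.677

0.677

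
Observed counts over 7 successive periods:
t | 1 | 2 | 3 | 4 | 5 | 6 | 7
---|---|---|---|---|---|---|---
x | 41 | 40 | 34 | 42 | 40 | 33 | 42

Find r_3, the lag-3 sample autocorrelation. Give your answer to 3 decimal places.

0.546

Mean x̄ = (41 + 40 + 34 + 42 + 40 + 33 + 42)/7 = 38.8571
Deviations from mean: 2.1429, 1.1429, -4.8571, 3.1429, 1.1429, -5.8571, 3.1429
Σ(x_t−x̄)(x_{t+3}−x̄) = (6.7347) + (1.3061) + (28.4490) + (9.8776) = 46.3673
Denominator Σ(x_t−x̄)² = 84.8571
r_3 = 46.3673 / 84.8571 = 0.546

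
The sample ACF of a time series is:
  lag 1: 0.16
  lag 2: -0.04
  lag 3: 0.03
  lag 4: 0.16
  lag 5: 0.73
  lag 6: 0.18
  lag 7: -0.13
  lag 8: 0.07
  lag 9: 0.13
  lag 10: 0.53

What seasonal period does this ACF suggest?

The largest autocorrelation is r_5 = 0.73, with a weaker echo at lag 10 (0.53); the remaining lags stay at or below 0.18.
The dominant spike at lag 5 indicates a seasonal period of 5.

5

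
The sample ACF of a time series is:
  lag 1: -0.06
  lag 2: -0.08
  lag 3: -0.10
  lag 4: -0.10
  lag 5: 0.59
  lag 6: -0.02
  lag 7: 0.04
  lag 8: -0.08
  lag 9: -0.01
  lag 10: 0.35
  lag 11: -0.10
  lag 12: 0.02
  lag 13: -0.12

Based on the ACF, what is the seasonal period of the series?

5

The largest autocorrelation is r_5 = 0.59, with a weaker echo at lag 10 (0.35); the remaining lags stay at or below 0.04.
The dominant spike at lag 5 indicates a seasonal period of 5.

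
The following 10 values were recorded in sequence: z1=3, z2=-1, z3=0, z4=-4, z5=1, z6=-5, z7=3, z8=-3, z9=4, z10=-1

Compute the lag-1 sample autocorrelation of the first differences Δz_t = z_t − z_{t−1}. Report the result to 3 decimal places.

-0.860

First differences Δz: -4, 1, -4, 5, -6, 8, -6, 7, -5
Mean of differences = -0.4444
Numerator Σ(Δz_t−Δz̄)(Δz_{t+1}−Δz̄) = -228.9753
Denominator Σ(Δz_t−Δz̄)² = 266.2222
r_1(Δz) = -228.9753 / 266.2222 = -0.860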